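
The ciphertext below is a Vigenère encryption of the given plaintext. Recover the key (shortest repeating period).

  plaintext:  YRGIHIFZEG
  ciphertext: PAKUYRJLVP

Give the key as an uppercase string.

RJEM

  i= 0: P-Y = 17 → R
  i= 1: A-R =  9 → J
  i= 2: K-G =  4 → E
  i= 3: U-I = 12 → M
  i= 4: Y-H = 17 → R
  i= 5: R-I =  9 → J
  i= 6: J-F =  4 → E
  i= 7: L-Z = 12 → M
  i= 8: V-E = 17 → R
  i= 9: P-G =  9 → J
  shifts repeat with period 4: RJEM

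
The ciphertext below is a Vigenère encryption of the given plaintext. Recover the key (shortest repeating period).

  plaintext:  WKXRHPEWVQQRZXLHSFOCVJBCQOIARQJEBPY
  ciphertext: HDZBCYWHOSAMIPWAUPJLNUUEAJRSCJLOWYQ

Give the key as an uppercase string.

  i= 0: H-W = 11 → L
  i= 1: D-K = 19 → T
  i= 2: Z-X =  2 → C
  i= 3: B-R = 10 → K
  i= 4: C-H = 21 → V
  i= 5: Y-P =  9 → J
  i= 6: W-E = 18 → S
  i= 7: H-W = 11 → L
  i= 8: O-V = 19 → T
  i= 9: S-Q =  2 → C
  i=10: A-Q = 10 → K
  i=11: M-R = 21 → V
  i=12: I-Z =  9 → J
  i=13: P-X = 18 → S
  i=14: W-L = 11 → L
  i=15: A-H = 19 → T
  i=16: U-S =  2 → C
  i=17: P-F = 10 → K
  i=18: J-O = 21 → V
  i=19: L-C =  9 → J
  i=20: N-V = 18 → S
  i=21: U-J = 11 → L
  i=22: U-B = 19 → T
  i=23: E-C =  2 → C
  i=24: A-Q = 10 → K
  i=25: J-O = 21 → V
  i=26: R-I =  9 → J
  i=27: S-A = 18 → S
  i=28: C-R = 11 → L
  i=29: J-Q = 19 → T
  i=30: L-J =  2 → C
  i=31: O-E = 10 → K
  i=32: W-B = 21 → V
  i=33: Y-P =  9 → J
  i=34: Q-Y = 18 → S
  shifts repeat with period 7: LTCKVJS

LTCKVJS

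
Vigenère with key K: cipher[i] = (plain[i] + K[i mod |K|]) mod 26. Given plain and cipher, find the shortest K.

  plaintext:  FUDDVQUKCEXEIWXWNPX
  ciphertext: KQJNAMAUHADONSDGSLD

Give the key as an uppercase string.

  i= 0: K-F =  5 → F
  i= 1: Q-U = 22 → W
  i= 2: J-D =  6 → G
  i= 3: N-D = 10 → K
  i= 4: A-V =  5 → F
  i= 5: M-Q = 22 → W
  i= 6: A-U =  6 → G
  i= 7: U-K = 10 → K
  i= 8: H-C =  5 → F
  i= 9: A-E = 22 → W
  i=10: D-X =  6 → G
  i=11: O-E = 10 → K
  i=12: N-I =  5 → F
  i=13: S-W = 22 → W
  i=14: D-X =  6 → G
  i=15: G-W = 10 → K
  i=16: S-N =  5 → F
  i=17: L-P = 22 → W
  i=18: D-X =  6 → G
  shifts repeat with period 4: FWGK

FWGK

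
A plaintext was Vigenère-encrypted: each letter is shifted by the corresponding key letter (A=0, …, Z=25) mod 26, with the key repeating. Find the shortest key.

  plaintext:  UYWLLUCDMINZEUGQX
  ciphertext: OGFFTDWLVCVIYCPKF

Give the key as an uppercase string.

  i= 0: O-U = 20 → U
  i= 1: G-Y =  8 → I
  i= 2: F-W =  9 → J
  i= 3: F-L = 20 → U
  i= 4: T-L =  8 → I
  i= 5: D-U =  9 → J
  i= 6: W-C = 20 → U
  i= 7: L-D =  8 → I
  i= 8: V-M =  9 → J
  i= 9: C-I = 20 → U
  i=10: V-N =  8 → I
  i=11: I-Z =  9 → J
  i=12: Y-E = 20 → U
  i=13: C-U =  8 → I
  i=14: P-G =  9 → J
  i=15: K-Q = 20 → U
  i=16: F-X =  8 → I
  shifts repeat with period 3: UIJ

UIJ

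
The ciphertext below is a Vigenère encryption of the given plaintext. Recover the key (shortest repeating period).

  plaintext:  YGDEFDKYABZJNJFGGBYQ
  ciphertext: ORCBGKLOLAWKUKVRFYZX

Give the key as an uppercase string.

QLZXBHB

  i= 0: O-Y = 16 → Q
  i= 1: R-G = 11 → L
  i= 2: C-D = 25 → Z
  i= 3: B-E = 23 → X
  i= 4: G-F =  1 → B
  i= 5: K-D =  7 → H
  i= 6: L-K =  1 → B
  i= 7: O-Y = 16 → Q
  i= 8: L-A = 11 → L
  i= 9: A-B = 25 → Z
  i=10: W-Z = 23 → X
  i=11: K-J =  1 → B
  i=12: U-N =  7 → H
  i=13: K-J =  1 → B
  i=14: V-F = 16 → Q
  i=15: R-G = 11 → L
  i=16: F-G = 25 → Z
  i=17: Y-B = 23 → X
  i=18: Z-Y =  1 → B
  i=19: X-Q =  7 → H
  shifts repeat with period 7: QLZXBHB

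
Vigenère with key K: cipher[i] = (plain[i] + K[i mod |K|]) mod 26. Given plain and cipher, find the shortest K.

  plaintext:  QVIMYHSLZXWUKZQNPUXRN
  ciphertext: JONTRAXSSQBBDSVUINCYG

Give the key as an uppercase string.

TTFH

  i= 0: J-Q = 19 → T
  i= 1: O-V = 19 → T
  i= 2: N-I =  5 → F
  i= 3: T-M =  7 → H
  i= 4: R-Y = 19 → T
  i= 5: A-H = 19 → T
  i= 6: X-S =  5 → F
  i= 7: S-L =  7 → H
  i= 8: S-Z = 19 → T
  i= 9: Q-X = 19 → T
  i=10: B-W =  5 → F
  i=11: B-U =  7 → H
  i=12: D-K = 19 → T
  i=13: S-Z = 19 → T
  i=14: V-Q =  5 → F
  i=15: U-N =  7 → H
  i=16: I-P = 19 → T
  i=17: N-U = 19 → T
  i=18: C-X =  5 → F
  i=19: Y-R =  7 → H
  i=20: G-N = 19 → T
  shifts repeat with period 4: TTFH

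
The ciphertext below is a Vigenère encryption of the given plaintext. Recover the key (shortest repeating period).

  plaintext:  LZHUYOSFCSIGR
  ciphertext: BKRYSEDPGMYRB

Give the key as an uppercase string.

QLKEU

  i= 0: B-L = 16 → Q
  i= 1: K-Z = 11 → L
  i= 2: R-H = 10 → K
  i= 3: Y-U =  4 → E
  i= 4: S-Y = 20 → U
  i= 5: E-O = 16 → Q
  i= 6: D-S = 11 → L
  i= 7: P-F = 10 → K
  i= 8: G-C =  4 → E
  i= 9: M-S = 20 → U
  i=10: Y-I = 16 → Q
  i=11: R-G = 11 → L
  i=12: B-R = 10 → K
  shifts repeat with period 5: QLKEU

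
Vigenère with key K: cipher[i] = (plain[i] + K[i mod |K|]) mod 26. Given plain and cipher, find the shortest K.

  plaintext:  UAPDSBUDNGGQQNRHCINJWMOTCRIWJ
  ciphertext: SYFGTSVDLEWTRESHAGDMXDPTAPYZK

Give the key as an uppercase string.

YYQDBRBA

  i= 0: S-U = 24 → Y
  i= 1: Y-A = 24 → Y
  i= 2: F-P = 16 → Q
  i= 3: G-D =  3 → D
  i= 4: T-S =  1 → B
  i= 5: S-B = 17 → R
  i= 6: V-U =  1 → B
  i= 7: D-D =  0 → A
  i= 8: L-N = 24 → Y
  i= 9: E-G = 24 → Y
  i=10: W-G = 16 → Q
  i=11: T-Q =  3 → D
  i=12: R-Q =  1 → B
  i=13: E-N = 17 → R
  i=14: S-R =  1 → B
  i=15: H-H =  0 → A
  i=16: A-C = 24 → Y
  i=17: G-I = 24 → Y
  i=18: D-N = 16 → Q
  i=19: M-J =  3 → D
  i=20: X-W =  1 → B
  i=21: D-M = 17 → R
  i=22: P-O =  1 → B
  i=23: T-T =  0 → A
  i=24: A-C = 24 → Y
  i=25: P-R = 24 → Y
  i=26: Y-I = 16 → Q
  i=27: Z-W =  3 → D
  i=28: K-J =  1 → B
  shifts repeat with period 8: YYQDBRBA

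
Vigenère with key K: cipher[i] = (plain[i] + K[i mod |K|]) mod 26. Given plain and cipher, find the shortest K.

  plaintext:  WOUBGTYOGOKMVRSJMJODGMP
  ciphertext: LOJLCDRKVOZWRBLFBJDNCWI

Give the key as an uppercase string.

  i= 0: L-W = 15 → P
  i= 1: O-O =  0 → A
  i= 2: J-U = 15 → P
  i= 3: L-B = 10 → K
  i= 4: C-G = 22 → W
  i= 5: D-T = 10 → K
  i= 6: R-Y = 19 → T
  i= 7: K-O = 22 → W
  i= 8: V-G = 15 → P
  i= 9: O-O =  0 → A
  i=10: Z-K = 15 → P
  i=11: W-M = 10 → K
  i=12: R-V = 22 → W
  i=13: B-R = 10 → K
  i=14: L-S = 19 → T
  i=15: F-J = 22 → W
  i=16: B-M = 15 → P
  i=17: J-J =  0 → A
  i=18: D-O = 15 → P
  i=19: N-D = 10 → K
  i=20: C-G = 22 → W
  i=21: W-M = 10 → K
  i=22: I-P = 19 → T
  shifts repeat with period 8: PAPKWKTW

PAPKWKTW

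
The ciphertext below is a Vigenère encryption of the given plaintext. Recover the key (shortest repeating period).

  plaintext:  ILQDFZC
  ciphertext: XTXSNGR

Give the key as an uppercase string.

PIH

  i= 0: X-I = 15 → P
  i= 1: T-L =  8 → I
  i= 2: X-Q =  7 → H
  i= 3: S-D = 15 → P
  i= 4: N-F =  8 → I
  i= 5: G-Z =  7 → H
  i= 6: R-C = 15 → P
  shifts repeat with period 3: PIH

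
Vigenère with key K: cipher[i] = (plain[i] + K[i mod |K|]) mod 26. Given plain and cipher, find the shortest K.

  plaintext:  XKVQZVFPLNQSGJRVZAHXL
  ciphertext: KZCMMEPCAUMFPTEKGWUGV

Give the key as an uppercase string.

NPHWNJK

  i= 0: K-X = 13 → N
  i= 1: Z-K = 15 → P
  i= 2: C-V =  7 → H
  i= 3: M-Q = 22 → W
  i= 4: M-Z = 13 → N
  i= 5: E-V =  9 → J
  i= 6: P-F = 10 → K
  i= 7: C-P = 13 → N
  i= 8: A-L = 15 → P
  i= 9: U-N =  7 → H
  i=10: M-Q = 22 → W
  i=11: F-S = 13 → N
  i=12: P-G =  9 → J
  i=13: T-J = 10 → K
  i=14: E-R = 13 → N
  i=15: K-V = 15 → P
  i=16: G-Z =  7 → H
  i=17: W-A = 22 → W
  i=18: U-H = 13 → N
  i=19: G-X =  9 → J
  i=20: V-L = 10 → K
  shifts repeat with period 7: NPHWNJK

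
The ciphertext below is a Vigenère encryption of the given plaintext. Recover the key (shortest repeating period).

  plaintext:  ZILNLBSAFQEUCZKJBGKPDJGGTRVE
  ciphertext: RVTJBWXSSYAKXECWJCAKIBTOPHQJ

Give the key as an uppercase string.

SNIWQVF

  i= 0: R-Z = 18 → S
  i= 1: V-I = 13 → N
  i= 2: T-L =  8 → I
  i= 3: J-N = 22 → W
  i= 4: B-L = 16 → Q
  i= 5: W-B = 21 → V
  i= 6: X-S =  5 → F
  i= 7: S-A = 18 → S
  i= 8: S-F = 13 → N
  i= 9: Y-Q =  8 → I
  i=10: A-E = 22 → W
  i=11: K-U = 16 → Q
  i=12: X-C = 21 → V
  i=13: E-Z =  5 → F
  i=14: C-K = 18 → S
  i=15: W-J = 13 → N
  i=16: J-B =  8 → I
  i=17: C-G = 22 → W
  i=18: A-K = 16 → Q
  i=19: K-P = 21 → V
  i=20: I-D =  5 → F
  i=21: B-J = 18 → S
  i=22: T-G = 13 → N
  i=23: O-G =  8 → I
  i=24: P-T = 22 → W
  i=25: H-R = 16 → Q
  i=26: Q-V = 21 → V
  i=27: J-E =  5 → F
  shifts repeat with period 7: SNIWQVF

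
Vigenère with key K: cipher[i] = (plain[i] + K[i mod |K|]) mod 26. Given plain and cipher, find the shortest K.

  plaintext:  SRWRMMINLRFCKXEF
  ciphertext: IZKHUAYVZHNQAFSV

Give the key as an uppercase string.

QIO

  i= 0: I-S = 16 → Q
  i= 1: Z-R =  8 → I
  i= 2: K-W = 14 → O
  i= 3: H-R = 16 → Q
  i= 4: U-M =  8 → I
  i= 5: A-M = 14 → O
  i= 6: Y-I = 16 → Q
  i= 7: V-N =  8 → I
  i= 8: Z-L = 14 → O
  i= 9: H-R = 16 → Q
  i=10: N-F =  8 → I
  i=11: Q-C = 14 → O
  i=12: A-K = 16 → Q
  i=13: F-X =  8 → I
  i=14: S-E = 14 → O
  i=15: V-F = 16 → Q
  shifts repeat with period 3: QIO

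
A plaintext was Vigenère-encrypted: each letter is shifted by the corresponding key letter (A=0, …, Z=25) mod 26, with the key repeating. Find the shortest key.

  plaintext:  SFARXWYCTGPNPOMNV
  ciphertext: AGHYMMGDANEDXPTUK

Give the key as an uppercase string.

  i= 0: A-S =  8 → I
  i= 1: G-F =  1 → B
  i= 2: H-A =  7 → H
  i= 3: Y-R =  7 → H
  i= 4: M-X = 15 → P
  i= 5: M-W = 16 → Q
  i= 6: G-Y =  8 → I
  i= 7: D-C =  1 → B
  i= 8: A-T =  7 → H
  i= 9: N-G =  7 → H
  i=10: E-P = 15 → P
  i=11: D-N = 16 → Q
  i=12: X-P =  8 → I
  i=13: P-O =  1 → B
  i=14: T-M =  7 → H
  i=15: U-N =  7 → H
  i=16: K-V = 15 → P
  shifts repeat with period 6: IBHHPQ

IBHHPQ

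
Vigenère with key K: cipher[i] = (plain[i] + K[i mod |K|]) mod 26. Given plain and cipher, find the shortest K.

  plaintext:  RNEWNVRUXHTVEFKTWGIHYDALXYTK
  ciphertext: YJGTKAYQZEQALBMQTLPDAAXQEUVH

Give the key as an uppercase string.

HWCXXF

  i= 0: Y-R =  7 → H
  i= 1: J-N = 22 → W
  i= 2: G-E =  2 → C
  i= 3: T-W = 23 → X
  i= 4: K-N = 23 → X
  i= 5: A-V =  5 → F
  i= 6: Y-R =  7 → H
  i= 7: Q-U = 22 → W
  i= 8: Z-X =  2 → C
  i= 9: E-H = 23 → X
  i=10: Q-T = 23 → X
  i=11: A-V =  5 → F
  i=12: L-E =  7 → H
  i=13: B-F = 22 → W
  i=14: M-K =  2 → C
  i=15: Q-T = 23 → X
  i=16: T-W = 23 → X
  i=17: L-G =  5 → F
  i=18: P-I =  7 → H
  i=19: D-H = 22 → W
  i=20: A-Y =  2 → C
  i=21: A-D = 23 → X
  i=22: X-A = 23 → X
  i=23: Q-L =  5 → F
  i=24: E-X =  7 → H
  i=25: U-Y = 22 → W
  i=26: V-T =  2 → C
  i=27: H-K = 23 → X
  shifts repeat with period 6: HWCXXF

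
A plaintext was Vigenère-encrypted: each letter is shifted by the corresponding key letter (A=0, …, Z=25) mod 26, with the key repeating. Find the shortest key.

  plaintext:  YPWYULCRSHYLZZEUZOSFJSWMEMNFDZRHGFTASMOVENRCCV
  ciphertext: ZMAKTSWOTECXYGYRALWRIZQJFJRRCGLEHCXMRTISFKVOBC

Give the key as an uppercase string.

BXEMZHUX

  i= 0: Z-Y =  1 → B
  i= 1: M-P = 23 → X
  i= 2: A-W =  4 → E
  i= 3: K-Y = 12 → M
  i= 4: T-U = 25 → Z
  i= 5: S-L =  7 → H
  i= 6: W-C = 20 → U
  i= 7: O-R = 23 → X
  i= 8: T-S =  1 → B
  i= 9: E-H = 23 → X
  i=10: C-Y =  4 → E
  i=11: X-L = 12 → M
  i=12: Y-Z = 25 → Z
  i=13: G-Z =  7 → H
  i=14: Y-E = 20 → U
  i=15: R-U = 23 → X
  i=16: A-Z =  1 → B
  i=17: L-O = 23 → X
  i=18: W-S =  4 → E
  i=19: R-F = 12 → M
  i=20: I-J = 25 → Z
  i=21: Z-S =  7 → H
  i=22: Q-W = 20 → U
  i=23: J-M = 23 → X
  i=24: F-E =  1 → B
  i=25: J-M = 23 → X
  i=26: R-N =  4 → E
  i=27: R-F = 12 → M
  i=28: C-D = 25 → Z
  i=29: G-Z =  7 → H
  i=30: L-R = 20 → U
  i=31: E-H = 23 → X
  i=32: H-G =  1 → B
  i=33: C-F = 23 → X
  i=34: X-T =  4 → E
  i=35: M-A = 12 → M
  i=36: R-S = 25 → Z
  i=37: T-M =  7 → H
  i=38: I-O = 20 → U
  i=39: S-V = 23 → X
  i=40: F-E =  1 → B
  i=41: K-N = 23 → X
  i=42: V-R =  4 → E
  i=43: O-C = 12 → M
  i=44: B-C = 25 → Z
  i=45: C-V =  7 → H
  shifts repeat with period 8: BXEMZHUX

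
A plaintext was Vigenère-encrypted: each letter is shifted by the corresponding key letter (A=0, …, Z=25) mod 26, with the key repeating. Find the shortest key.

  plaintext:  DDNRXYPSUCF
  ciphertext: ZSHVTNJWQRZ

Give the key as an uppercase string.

  i= 0: Z-D = 22 → W
  i= 1: S-D = 15 → P
  i= 2: H-N = 20 → U
  i= 3: V-R =  4 → E
  i= 4: T-X = 22 → W
  i= 5: N-Y = 15 → P
  i= 6: J-P = 20 → U
  i= 7: W-S =  4 → E
  i= 8: Q-U = 22 → W
  i= 9: R-C = 15 → P
  i=10: Z-F = 20 → U
  shifts repeat with period 4: WPUE

WPUE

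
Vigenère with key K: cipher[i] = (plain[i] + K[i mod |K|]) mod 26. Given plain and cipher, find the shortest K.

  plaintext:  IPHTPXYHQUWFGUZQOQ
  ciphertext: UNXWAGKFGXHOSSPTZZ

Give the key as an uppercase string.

  i= 0: U-I = 12 → M
  i= 1: N-P = 24 → Y
  i= 2: X-H = 16 → Q
  i= 3: W-T =  3 → D
  i= 4: A-P = 11 → L
  i= 5: G-X =  9 → J
  i= 6: K-Y = 12 → M
  i= 7: F-H = 24 → Y
  i= 8: G-Q = 16 → Q
  i= 9: X-U =  3 → D
  i=10: H-W = 11 → L
  i=11: O-F =  9 → J
  i=12: S-G = 12 → M
  i=13: S-U = 24 → Y
  i=14: P-Z = 16 → Q
  i=15: T-Q =  3 → D
  i=16: Z-O = 11 → L
  i=17: Z-Q =  9 → J
  shifts repeat with period 6: MYQDLJ

MYQDLJ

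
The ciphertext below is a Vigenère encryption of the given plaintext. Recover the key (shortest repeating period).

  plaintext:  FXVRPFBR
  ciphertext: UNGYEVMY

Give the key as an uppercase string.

PQLH

  i= 0: U-F = 15 → P
  i= 1: N-X = 16 → Q
  i= 2: G-V = 11 → L
  i= 3: Y-R =  7 → H
  i= 4: E-P = 15 → P
  i= 5: V-F = 16 → Q
  i= 6: M-B = 11 → L
  i= 7: Y-R =  7 → H
  shifts repeat with period 4: PQLH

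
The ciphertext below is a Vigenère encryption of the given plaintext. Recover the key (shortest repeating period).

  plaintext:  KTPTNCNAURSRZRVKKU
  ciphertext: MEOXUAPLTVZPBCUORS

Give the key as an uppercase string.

CLZEHY

  i= 0: M-K =  2 → C
  i= 1: E-T = 11 → L
  i= 2: O-P = 25 → Z
  i= 3: X-T =  4 → E
  i= 4: U-N =  7 → H
  i= 5: A-C = 24 → Y
  i= 6: P-N =  2 → C
  i= 7: L-A = 11 → L
  i= 8: T-U = 25 → Z
  i= 9: V-R =  4 → E
  i=10: Z-S =  7 → H
  i=11: P-R = 24 → Y
  i=12: B-Z =  2 → C
  i=13: C-R = 11 → L
  i=14: U-V = 25 → Z
  i=15: O-K =  4 → E
  i=16: R-K =  7 → H
  i=17: S-U = 24 → Y
  shifts repeat with period 6: CLZEHY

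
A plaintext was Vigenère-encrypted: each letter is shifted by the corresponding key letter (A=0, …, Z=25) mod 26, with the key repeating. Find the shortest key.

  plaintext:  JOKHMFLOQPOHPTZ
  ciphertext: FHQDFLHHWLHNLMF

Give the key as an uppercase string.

WTG

  i= 0: F-J = 22 → W
  i= 1: H-O = 19 → T
  i= 2: Q-K =  6 → G
  i= 3: D-H = 22 → W
  i= 4: F-M = 19 → T
  i= 5: L-F =  6 → G
  i= 6: H-L = 22 → W
  i= 7: H-O = 19 → T
  i= 8: W-Q =  6 → G
  i= 9: L-P = 22 → W
  i=10: H-O = 19 → T
  i=11: N-H =  6 → G
  i=12: L-P = 22 → W
  i=13: M-T = 19 → T
  i=14: F-Z =  6 → G
  shifts repeat with period 3: WTG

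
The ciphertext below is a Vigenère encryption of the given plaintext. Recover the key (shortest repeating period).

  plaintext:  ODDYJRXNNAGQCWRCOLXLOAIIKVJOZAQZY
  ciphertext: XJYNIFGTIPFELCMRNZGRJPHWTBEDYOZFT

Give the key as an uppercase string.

  i= 0: X-O =  9 → J
  i= 1: J-D =  6 → G
  i= 2: Y-D = 21 → V
  i= 3: N-Y = 15 → P
  i= 4: I-J = 25 → Z
  i= 5: F-R = 14 → O
  i= 6: G-X =  9 → J
  i= 7: T-N =  6 → G
  i= 8: I-N = 21 → V
  i= 9: P-A = 15 → P
  i=10: F-G = 25 → Z
  i=11: E-Q = 14 → O
  i=12: L-C =  9 → J
  i=13: C-W =  6 → G
  i=14: M-R = 21 → V
  i=15: R-C = 15 → P
  i=16: N-O = 25 → Z
  i=17: Z-L = 14 → O
  i=18: G-X =  9 → J
  i=19: R-L =  6 → G
  i=20: J-O = 21 → V
  i=21: P-A = 15 → P
  i=22: H-I = 25 → Z
  i=23: W-I = 14 → O
  i=24: T-K =  9 → J
  i=25: B-V =  6 → G
  i=26: E-J = 21 → V
  i=27: D-O = 15 → P
  i=28: Y-Z = 25 → Z
  i=29: O-A = 14 → O
  i=30: Z-Q =  9 → J
  i=31: F-Z =  6 → G
  i=32: T-Y = 21 → V
  shifts repeat with period 6: JGVPZO

JGVPZO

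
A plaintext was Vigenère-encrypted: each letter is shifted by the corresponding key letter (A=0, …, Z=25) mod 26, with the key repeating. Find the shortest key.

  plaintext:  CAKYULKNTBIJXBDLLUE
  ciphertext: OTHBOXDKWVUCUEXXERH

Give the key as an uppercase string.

MTXDU

  i= 0: O-C = 12 → M
  i= 1: T-A = 19 → T
  i= 2: H-K = 23 → X
  i= 3: B-Y =  3 → D
  i= 4: O-U = 20 → U
  i= 5: X-L = 12 → M
  i= 6: D-K = 19 → T
  i= 7: K-N = 23 → X
  i= 8: W-T =  3 → D
  i= 9: V-B = 20 → U
  i=10: U-I = 12 → M
  i=11: C-J = 19 → T
  i=12: U-X = 23 → X
  i=13: E-B =  3 → D
  i=14: X-D = 20 → U
  i=15: X-L = 12 → M
  i=16: E-L = 19 → T
  i=17: R-U = 23 → X
  i=18: H-E =  3 → D
  shifts repeat with period 5: MTXDU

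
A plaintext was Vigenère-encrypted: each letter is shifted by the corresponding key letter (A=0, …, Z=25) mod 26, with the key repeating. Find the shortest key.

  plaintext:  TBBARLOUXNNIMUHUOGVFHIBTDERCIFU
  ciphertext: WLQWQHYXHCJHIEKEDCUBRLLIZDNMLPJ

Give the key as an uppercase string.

DKPWZWK

  i= 0: W-T =  3 → D
  i= 1: L-B = 10 → K
  i= 2: Q-B = 15 → P
  i= 3: W-A = 22 → W
  i= 4: Q-R = 25 → Z
  i= 5: H-L = 22 → W
  i= 6: Y-O = 10 → K
  i= 7: X-U =  3 → D
  i= 8: H-X = 10 → K
  i= 9: C-N = 15 → P
  i=10: J-N = 22 → W
  i=11: H-I = 25 → Z
  i=12: I-M = 22 → W
  i=13: E-U = 10 → K
  i=14: K-H =  3 → D
  i=15: E-U = 10 → K
  i=16: D-O = 15 → P
  i=17: C-G = 22 → W
  i=18: U-V = 25 → Z
  i=19: B-F = 22 → W
  i=20: R-H = 10 → K
  i=21: L-I =  3 → D
  i=22: L-B = 10 → K
  i=23: I-T = 15 → P
  i=24: Z-D = 22 → W
  i=25: D-E = 25 → Z
  i=26: N-R = 22 → W
  i=27: M-C = 10 → K
  i=28: L-I =  3 → D
  i=29: P-F = 10 → K
  i=30: J-U = 15 → P
  shifts repeat with period 7: DKPWZWK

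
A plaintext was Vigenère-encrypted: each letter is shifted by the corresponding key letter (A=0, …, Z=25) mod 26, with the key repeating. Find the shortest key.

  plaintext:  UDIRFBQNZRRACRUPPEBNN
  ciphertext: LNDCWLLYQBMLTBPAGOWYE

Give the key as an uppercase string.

RKVL

  i= 0: L-U = 17 → R
  i= 1: N-D = 10 → K
  i= 2: D-I = 21 → V
  i= 3: C-R = 11 → L
  i= 4: W-F = 17 → R
  i= 5: L-B = 10 → K
  i= 6: L-Q = 21 → V
  i= 7: Y-N = 11 → L
  i= 8: Q-Z = 17 → R
  i= 9: B-R = 10 → K
  i=10: M-R = 21 → V
  i=11: L-A = 11 → L
  i=12: T-C = 17 → R
  i=13: B-R = 10 → K
  i=14: P-U = 21 → V
  i=15: A-P = 11 → L
  i=16: G-P = 17 → R
  i=17: O-E = 10 → K
  i=18: W-B = 21 → V
  i=19: Y-N = 11 → L
  i=20: E-N = 17 → R
  shifts repeat with period 4: RKVL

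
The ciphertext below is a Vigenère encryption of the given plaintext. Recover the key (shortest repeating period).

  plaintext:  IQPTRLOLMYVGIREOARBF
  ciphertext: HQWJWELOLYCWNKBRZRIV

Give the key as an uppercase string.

ZAHQFTXD

  i= 0: H-I = 25 → Z
  i= 1: Q-Q =  0 → A
  i= 2: W-P =  7 → H
  i= 3: J-T = 16 → Q
  i= 4: W-R =  5 → F
  i= 5: E-L = 19 → T
  i= 6: L-O = 23 → X
  i= 7: O-L =  3 → D
  i= 8: L-M = 25 → Z
  i= 9: Y-Y =  0 → A
  i=10: C-V =  7 → H
  i=11: W-G = 16 → Q
  i=12: N-I =  5 → F
  i=13: K-R = 19 → T
  i=14: B-E = 23 → X
  i=15: R-O =  3 → D
  i=16: Z-A = 25 → Z
  i=17: R-R =  0 → A
  i=18: I-B =  7 → H
  i=19: V-F = 16 → Q
  shifts repeat with period 8: ZAHQFTXD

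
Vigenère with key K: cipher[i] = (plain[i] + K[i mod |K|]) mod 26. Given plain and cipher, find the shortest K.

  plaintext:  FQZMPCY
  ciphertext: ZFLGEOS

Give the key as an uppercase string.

  i= 0: Z-F = 20 → U
  i= 1: F-Q = 15 → P
  i= 2: L-Z = 12 → M
  i= 3: G-M = 20 → U
  i= 4: E-P = 15 → P
  i= 5: O-C = 12 → M
  i= 6: S-Y = 20 → U
  shifts repeat with period 3: UPM

UPM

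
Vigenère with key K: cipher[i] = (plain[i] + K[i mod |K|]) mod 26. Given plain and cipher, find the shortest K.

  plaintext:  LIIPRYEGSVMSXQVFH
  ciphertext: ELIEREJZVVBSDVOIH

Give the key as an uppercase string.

TDAPAGF

  i= 0: E-L = 19 → T
  i= 1: L-I =  3 → D
  i= 2: I-I =  0 → A
  i= 3: E-P = 15 → P
  i= 4: R-R =  0 → A
  i= 5: E-Y =  6 → G
  i= 6: J-E =  5 → F
  i= 7: Z-G = 19 → T
  i= 8: V-S =  3 → D
  i= 9: V-V =  0 → A
  i=10: B-M = 15 → P
  i=11: S-S =  0 → A
  i=12: D-X =  6 → G
  i=13: V-Q =  5 → F
  i=14: O-V = 19 → T
  i=15: I-F =  3 → D
  i=16: H-H =  0 → A
  shifts repeat with period 7: TDAPAGF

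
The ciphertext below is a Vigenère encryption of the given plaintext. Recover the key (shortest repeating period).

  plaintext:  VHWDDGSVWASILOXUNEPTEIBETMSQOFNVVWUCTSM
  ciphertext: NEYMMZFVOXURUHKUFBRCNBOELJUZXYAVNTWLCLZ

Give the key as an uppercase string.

  i= 0: N-V = 18 → S
  i= 1: E-H = 23 → X
  i= 2: Y-W =  2 → C
  i= 3: M-D =  9 → J
  i= 4: M-D =  9 → J
  i= 5: Z-G = 19 → T
  i= 6: F-S = 13 → N
  i= 7: V-V =  0 → A
  i= 8: O-W = 18 → S
  i= 9: X-A = 23 → X
  i=10: U-S =  2 → C
  i=11: R-I =  9 → J
  i=12: U-L =  9 → J
  i=13: H-O = 19 → T
  i=14: K-X = 13 → N
  i=15: U-U =  0 → A
  i=16: F-N = 18 → S
  i=17: B-E = 23 → X
  i=18: R-P =  2 → C
  i=19: C-T =  9 → J
  i=20: N-E =  9 → J
  i=21: B-I = 19 → T
  i=22: O-B = 13 → N
  i=23: E-E =  0 → A
  i=24: L-T = 18 → S
  i=25: J-M = 23 → X
  i=26: U-S =  2 → C
  i=27: Z-Q =  9 → J
  i=28: X-O =  9 → J
  i=29: Y-F = 19 → T
  i=30: A-N = 13 → N
  i=31: V-V =  0 → A
  i=32: N-V = 18 → S
  i=33: T-W = 23 → X
  i=34: W-U =  2 → C
  i=35: L-C =  9 → J
  i=36: C-T =  9 → J
  i=37: L-S = 19 → T
  i=38: Z-M = 13 → N
  shifts repeat with period 8: SXCJJTNA

SXCJJTNA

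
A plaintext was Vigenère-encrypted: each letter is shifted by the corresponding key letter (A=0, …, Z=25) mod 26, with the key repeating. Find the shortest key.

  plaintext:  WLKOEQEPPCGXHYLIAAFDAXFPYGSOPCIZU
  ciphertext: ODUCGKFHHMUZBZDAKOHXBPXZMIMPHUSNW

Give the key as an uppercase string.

  i= 0: O-W = 18 → S
  i= 1: D-L = 18 → S
  i= 2: U-K = 10 → K
  i= 3: C-O = 14 → O
  i= 4: G-E =  2 → C
  i= 5: K-Q = 20 → U
  i= 6: F-E =  1 → B
  i= 7: H-P = 18 → S
  i= 8: H-P = 18 → S
  i= 9: M-C = 10 → K
  i=10: U-G = 14 → O
  i=11: Z-X =  2 → C
  i=12: B-H = 20 → U
  i=13: Z-Y =  1 → B
  i=14: D-L = 18 → S
  i=15: A-I = 18 → S
  i=16: K-A = 10 → K
  i=17: O-A = 14 → O
  i=18: H-F =  2 → C
  i=19: X-D = 20 → U
  i=20: B-A =  1 → B
  i=21: P-X = 18 → S
  i=22: X-F = 18 → S
  i=23: Z-P = 10 → K
  i=24: M-Y = 14 → O
  i=25: I-G =  2 → C
  i=26: M-S = 20 → U
  i=27: P-O =  1 → B
  i=28: H-P = 18 → S
  i=29: U-C = 18 → S
  i=30: S-I = 10 → K
  i=31: N-Z = 14 → O
  i=32: W-U =  2 → C
  shifts repeat with period 7: SSKOCUB

SSKOCUB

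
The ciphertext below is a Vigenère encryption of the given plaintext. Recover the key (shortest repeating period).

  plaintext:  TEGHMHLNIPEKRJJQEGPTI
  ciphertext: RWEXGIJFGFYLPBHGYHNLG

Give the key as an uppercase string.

  i= 0: R-T = 24 → Y
  i= 1: W-E = 18 → S
  i= 2: E-G = 24 → Y
  i= 3: X-H = 16 → Q
  i= 4: G-M = 20 → U
  i= 5: I-H =  1 → B
  i= 6: J-L = 24 → Y
  i= 7: F-N = 18 → S
  i= 8: G-I = 24 → Y
  i= 9: F-P = 16 → Q
  i=10: Y-E = 20 → U
  i=11: L-K =  1 → B
  i=12: P-R = 24 → Y
  i=13: B-J = 18 → S
  i=14: H-J = 24 → Y
  i=15: G-Q = 16 → Q
  i=16: Y-E = 20 → U
  i=17: H-G =  1 → B
  i=18: N-P = 24 → Y
  i=19: L-T = 18 → S
  i=20: G-I = 24 → Y
  shifts repeat with period 6: YSYQUB

YSYQUB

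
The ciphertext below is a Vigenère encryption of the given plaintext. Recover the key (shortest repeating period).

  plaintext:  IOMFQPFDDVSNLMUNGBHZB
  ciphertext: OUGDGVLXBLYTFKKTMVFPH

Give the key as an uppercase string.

  i= 0: O-I =  6 → G
  i= 1: U-O =  6 → G
  i= 2: G-M = 20 → U
  i= 3: D-F = 24 → Y
  i= 4: G-Q = 16 → Q
  i= 5: V-P =  6 → G
  i= 6: L-F =  6 → G
  i= 7: X-D = 20 → U
  i= 8: B-D = 24 → Y
  i= 9: L-V = 16 → Q
  i=10: Y-S =  6 → G
  i=11: T-N =  6 → G
  i=12: F-L = 20 → U
  i=13: K-M = 24 → Y
  i=14: K-U = 16 → Q
  i=15: T-N =  6 → G
  i=16: M-G =  6 → G
  i=17: V-B = 20 → U
  i=18: F-H = 24 → Y
  i=19: P-Z = 16 → Q
  i=20: H-B =  6 → G
  shifts repeat with period 5: GGUYQ

GGUYQ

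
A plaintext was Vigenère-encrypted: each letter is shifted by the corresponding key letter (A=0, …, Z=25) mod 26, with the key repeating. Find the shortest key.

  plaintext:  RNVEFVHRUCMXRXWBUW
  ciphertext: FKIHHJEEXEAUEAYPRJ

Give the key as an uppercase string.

OXNDC

  i= 0: F-R = 14 → O
  i= 1: K-N = 23 → X
  i= 2: I-V = 13 → N
  i= 3: H-E =  3 → D
  i= 4: H-F =  2 → C
  i= 5: J-V = 14 → O
  i= 6: E-H = 23 → X
  i= 7: E-R = 13 → N
  i= 8: X-U =  3 → D
  i= 9: E-C =  2 → C
  i=10: A-M = 14 → O
  i=11: U-X = 23 → X
  i=12: E-R = 13 → N
  i=13: A-X =  3 → D
  i=14: Y-W =  2 → C
  i=15: P-B = 14 → O
  i=16: R-U = 23 → X
  i=17: J-W = 13 → N
  shifts repeat with period 5: OXNDC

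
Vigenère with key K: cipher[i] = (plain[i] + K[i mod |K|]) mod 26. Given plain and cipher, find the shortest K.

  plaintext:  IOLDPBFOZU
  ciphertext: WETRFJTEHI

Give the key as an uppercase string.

  i= 0: W-I = 14 → O
  i= 1: E-O = 16 → Q
  i= 2: T-L =  8 → I
  i= 3: R-D = 14 → O
  i= 4: F-P = 16 → Q
  i= 5: J-B =  8 → I
  i= 6: T-F = 14 → O
  i= 7: E-O = 16 → Q
  i= 8: H-Z =  8 → I
  i= 9: I-U = 14 → O
  shifts repeat with period 3: OQI

OQI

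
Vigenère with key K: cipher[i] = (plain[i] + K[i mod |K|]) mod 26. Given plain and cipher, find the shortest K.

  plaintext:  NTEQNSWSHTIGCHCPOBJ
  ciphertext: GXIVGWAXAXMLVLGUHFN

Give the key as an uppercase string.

  i= 0: G-N = 19 → T
  i= 1: X-T =  4 → E
  i= 2: I-E =  4 → E
  i= 3: V-Q =  5 → F
  i= 4: G-N = 19 → T
  i= 5: W-S =  4 → E
  i= 6: A-W =  4 → E
  i= 7: X-S =  5 → F
  i= 8: A-H = 19 → T
  i= 9: X-T =  4 → E
  i=10: M-I =  4 → E
  i=11: L-G =  5 → F
  i=12: V-C = 19 → T
  i=13: L-H =  4 → E
  i=14: G-C =  4 → E
  i=15: U-P =  5 → F
  i=16: H-O = 19 → T
  i=17: F-B =  4 → E
  i=18: N-J =  4 → E
  shifts repeat with period 4: TEEF

TEEF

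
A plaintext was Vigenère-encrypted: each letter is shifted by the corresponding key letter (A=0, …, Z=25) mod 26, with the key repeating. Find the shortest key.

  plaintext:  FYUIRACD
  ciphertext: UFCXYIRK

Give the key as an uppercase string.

PHI

  i= 0: U-F = 15 → P
  i= 1: F-Y =  7 → H
  i= 2: C-U =  8 → I
  i= 3: X-I = 15 → P
  i= 4: Y-R =  7 → H
  i= 5: I-A =  8 → I
  i= 6: R-C = 15 → P
  i= 7: K-D =  7 → H
  shifts repeat with period 3: PHI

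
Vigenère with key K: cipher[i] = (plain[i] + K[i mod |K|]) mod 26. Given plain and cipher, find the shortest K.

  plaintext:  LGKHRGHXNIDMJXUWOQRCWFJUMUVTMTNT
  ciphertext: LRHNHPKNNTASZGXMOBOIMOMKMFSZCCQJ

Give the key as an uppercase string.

ALXGQJDQ

  i= 0: L-L =  0 → A
  i= 1: R-G = 11 → L
  i= 2: H-K = 23 → X
  i= 3: N-H =  6 → G
  i= 4: H-R = 16 → Q
  i= 5: P-G =  9 → J
  i= 6: K-H =  3 → D
  i= 7: N-X = 16 → Q
  i= 8: N-N =  0 → A
  i= 9: T-I = 11 → L
  i=10: A-D = 23 → X
  i=11: S-M =  6 → G
  i=12: Z-J = 16 → Q
  i=13: G-X =  9 → J
  i=14: X-U =  3 → D
  i=15: M-W = 16 → Q
  i=16: O-O =  0 → A
  i=17: B-Q = 11 → L
  i=18: O-R = 23 → X
  i=19: I-C =  6 → G
  i=20: M-W = 16 → Q
  i=21: O-F =  9 → J
  i=22: M-J =  3 → D
  i=23: K-U = 16 → Q
  i=24: M-M =  0 → A
  i=25: F-U = 11 → L
  i=26: S-V = 23 → X
  i=27: Z-T =  6 → G
  i=28: C-M = 16 → Q
  i=29: C-T =  9 → J
  i=30: Q-N =  3 → D
  i=31: J-T = 16 → Q
  shifts repeat with period 8: ALXGQJDQ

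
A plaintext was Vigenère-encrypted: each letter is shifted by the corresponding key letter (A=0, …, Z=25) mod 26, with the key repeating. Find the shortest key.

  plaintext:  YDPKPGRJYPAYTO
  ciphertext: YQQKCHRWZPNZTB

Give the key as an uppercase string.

ANB

  i= 0: Y-Y =  0 → A
  i= 1: Q-D = 13 → N
  i= 2: Q-P =  1 → B
  i= 3: K-K =  0 → A
  i= 4: C-P = 13 → N
  i= 5: H-G =  1 → B
  i= 6: R-R =  0 → A
  i= 7: W-J = 13 → N
  i= 8: Z-Y =  1 → B
  i= 9: P-P =  0 → A
  i=10: N-A = 13 → N
  i=11: Z-Y =  1 → B
  i=12: T-T =  0 → A
  i=13: B-O = 13 → N
  shifts repeat with period 3: ANB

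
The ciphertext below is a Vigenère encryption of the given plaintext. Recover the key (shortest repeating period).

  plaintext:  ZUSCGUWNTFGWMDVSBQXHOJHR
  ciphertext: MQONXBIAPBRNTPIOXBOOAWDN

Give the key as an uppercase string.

NWWLRHM

  i= 0: M-Z = 13 → N
  i= 1: Q-U = 22 → W
  i= 2: O-S = 22 → W
  i= 3: N-C = 11 → L
  i= 4: X-G = 17 → R
  i= 5: B-U =  7 → H
  i= 6: I-W = 12 → M
  i= 7: A-N = 13 → N
  i= 8: P-T = 22 → W
  i= 9: B-F = 22 → W
  i=10: R-G = 11 → L
  i=11: N-W = 17 → R
  i=12: T-M =  7 → H
  i=13: P-D = 12 → M
  i=14: I-V = 13 → N
  i=15: O-S = 22 → W
  i=16: X-B = 22 → W
  i=17: B-Q = 11 → L
  i=18: O-X = 17 → R
  i=19: O-H =  7 → H
  i=20: A-O = 12 → M
  i=21: W-J = 13 → N
  i=22: D-H = 22 → W
  i=23: N-R = 22 → W
  shifts repeat with period 7: NWWLRHM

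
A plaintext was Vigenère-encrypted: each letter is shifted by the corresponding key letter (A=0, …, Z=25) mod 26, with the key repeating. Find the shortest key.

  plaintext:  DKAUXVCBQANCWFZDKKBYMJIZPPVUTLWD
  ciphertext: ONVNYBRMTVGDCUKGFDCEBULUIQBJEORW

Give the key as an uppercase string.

  i= 0: O-D = 11 → L
  i= 1: N-K =  3 → D
  i= 2: V-A = 21 → V
  i= 3: N-U = 19 → T
  i= 4: Y-X =  1 → B
  i= 5: B-V =  6 → G
  i= 6: R-C = 15 → P
  i= 7: M-B = 11 → L
  i= 8: T-Q =  3 → D
  i= 9: V-A = 21 → V
  i=10: G-N = 19 → T
  i=11: D-C =  1 → B
  i=12: C-W =  6 → G
  i=13: U-F = 15 → P
  i=14: K-Z = 11 → L
  i=15: G-D =  3 → D
  i=16: F-K = 21 → V
  i=17: D-K = 19 → T
  i=18: C-B =  1 → B
  i=19: E-Y =  6 → G
  i=20: B-M = 15 → P
  i=21: U-J = 11 → L
  i=22: L-I =  3 → D
  i=23: U-Z = 21 → V
  i=24: I-P = 19 → T
  i=25: Q-P =  1 → B
  i=26: B-V =  6 → G
  i=27: J-U = 15 → P
  i=28: E-T = 11 → L
  i=29: O-L =  3 → D
  i=30: R-W = 21 → V
  i=31: W-D = 19 → T
  shifts repeat with period 7: LDVTBGP

LDVTBGP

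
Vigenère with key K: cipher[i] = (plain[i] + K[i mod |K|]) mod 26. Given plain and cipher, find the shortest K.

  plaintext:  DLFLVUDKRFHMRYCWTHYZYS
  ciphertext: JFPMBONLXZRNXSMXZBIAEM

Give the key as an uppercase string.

GUKB

  i= 0: J-D =  6 → G
  i= 1: F-L = 20 → U
  i= 2: P-F = 10 → K
  i= 3: M-L =  1 → B
  i= 4: B-V =  6 → G
  i= 5: O-U = 20 → U
  i= 6: N-D = 10 → K
  i= 7: L-K =  1 → B
  i= 8: X-R =  6 → G
  i= 9: Z-F = 20 → U
  i=10: R-H = 10 → K
  i=11: N-M =  1 → B
  i=12: X-R =  6 → G
  i=13: S-Y = 20 → U
  i=14: M-C = 10 → K
  i=15: X-W =  1 → B
  i=16: Z-T =  6 → G
  i=17: B-H = 20 → U
  i=18: I-Y = 10 → K
  i=19: A-Z =  1 → B
  i=20: E-Y =  6 → G
  i=21: M-S = 20 → U
  shifts repeat with period 4: GUKB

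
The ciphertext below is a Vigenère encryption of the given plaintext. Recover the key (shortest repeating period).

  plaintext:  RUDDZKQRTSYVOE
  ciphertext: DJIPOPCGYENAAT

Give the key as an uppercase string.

  i= 0: D-R = 12 → M
  i= 1: J-U = 15 → P
  i= 2: I-D =  5 → F
  i= 3: P-D = 12 → M
  i= 4: O-Z = 15 → P
  i= 5: P-K =  5 → F
  i= 6: C-Q = 12 → M
  i= 7: G-R = 15 → P
  i= 8: Y-T =  5 → F
  i= 9: E-S = 12 → M
  i=10: N-Y = 15 → P
  i=11: A-V =  5 → F
  i=12: A-O = 12 → M
  i=13: T-E = 15 → P
  shifts repeat with period 3: MPF

MPF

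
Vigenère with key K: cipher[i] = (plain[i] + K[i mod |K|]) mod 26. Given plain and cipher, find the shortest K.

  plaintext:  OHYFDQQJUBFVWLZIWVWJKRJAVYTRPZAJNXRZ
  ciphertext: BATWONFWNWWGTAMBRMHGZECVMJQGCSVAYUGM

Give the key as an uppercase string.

  i= 0: B-O = 13 → N
  i= 1: A-H = 19 → T
  i= 2: T-Y = 21 → V
  i= 3: W-F = 17 → R
  i= 4: O-D = 11 → L
  i= 5: N-Q = 23 → X
  i= 6: F-Q = 15 → P
  i= 7: W-J = 13 → N
  i= 8: N-U = 19 → T
  i= 9: W-B = 21 → V
  i=10: W-F = 17 → R
  i=11: G-V = 11 → L
  i=12: T-W = 23 → X
  i=13: A-L = 15 → P
  i=14: M-Z = 13 → N
  i=15: B-I = 19 → T
  i=16: R-W = 21 → V
  i=17: M-V = 17 → R
  i=18: H-W = 11 → L
  i=19: G-J = 23 → X
  i=20: Z-K = 15 → P
  i=21: E-R = 13 → N
  i=22: C-J = 19 → T
  i=23: V-A = 21 → V
  i=24: M-V = 17 → R
  i=25: J-Y = 11 → L
  i=26: Q-T = 23 → X
  i=27: G-R = 15 → P
  i=28: C-P = 13 → N
  i=29: S-Z = 19 → T
  i=30: V-A = 21 → V
  i=31: A-J = 17 → R
  i=32: Y-N = 11 → L
  i=33: U-X = 23 → X
  i=34: G-R = 15 → P
  i=35: M-Z = 13 → N
  shifts repeat with period 7: NTVRLXP

NTVRLXP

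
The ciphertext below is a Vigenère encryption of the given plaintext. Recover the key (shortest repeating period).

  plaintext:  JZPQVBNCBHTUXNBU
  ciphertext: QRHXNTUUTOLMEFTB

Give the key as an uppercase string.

  i= 0: Q-J =  7 → H
  i= 1: R-Z = 18 → S
  i= 2: H-P = 18 → S
  i= 3: X-Q =  7 → H
  i= 4: N-V = 18 → S
  i= 5: T-B = 18 → S
  i= 6: U-N =  7 → H
  i= 7: U-C = 18 → S
  i= 8: T-B = 18 → S
  i= 9: O-H =  7 → H
  i=10: L-T = 18 → S
  i=11: M-U = 18 → S
  i=12: E-X =  7 → H
  i=13: F-N = 18 → S
  i=14: T-B = 18 → S
  i=15: B-U =  7 → H
  shifts repeat with period 3: HSS

HSS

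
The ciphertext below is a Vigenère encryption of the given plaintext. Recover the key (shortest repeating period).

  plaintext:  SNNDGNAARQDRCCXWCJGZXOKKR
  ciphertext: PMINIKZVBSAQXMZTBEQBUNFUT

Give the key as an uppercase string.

XZVKC

  i= 0: P-S = 23 → X
  i= 1: M-N = 25 → Z
  i= 2: I-N = 21 → V
  i= 3: N-D = 10 → K
  i= 4: I-G =  2 → C
  i= 5: K-N = 23 → X
  i= 6: Z-A = 25 → Z
  i= 7: V-A = 21 → V
  i= 8: B-R = 10 → K
  i= 9: S-Q =  2 → C
  i=10: A-D = 23 → X
  i=11: Q-R = 25 → Z
  i=12: X-C = 21 → V
  i=13: M-C = 10 → K
  i=14: Z-X =  2 → C
  i=15: T-W = 23 → X
  i=16: B-C = 25 → Z
  i=17: E-J = 21 → V
  i=18: Q-G = 10 → K
  i=19: B-Z =  2 → C
  i=20: U-X = 23 → X
  i=21: N-O = 25 → Z
  i=22: F-K = 21 → V
  i=23: U-K = 10 → K
  i=24: T-R =  2 → C
  shifts repeat with period 5: XZVKC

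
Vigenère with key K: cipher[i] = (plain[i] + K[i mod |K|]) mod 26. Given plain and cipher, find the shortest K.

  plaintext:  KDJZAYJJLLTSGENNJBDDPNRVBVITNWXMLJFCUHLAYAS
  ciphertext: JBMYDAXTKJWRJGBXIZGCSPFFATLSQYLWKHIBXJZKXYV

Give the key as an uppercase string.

ZYDZDCOK

  i= 0: J-K = 25 → Z
  i= 1: B-D = 24 → Y
  i= 2: M-J =  3 → D
  i= 3: Y-Z = 25 → Z
  i= 4: D-A =  3 → D
  i= 5: A-Y =  2 → C
  i= 6: X-J = 14 → O
  i= 7: T-J = 10 → K
  i= 8: K-L = 25 → Z
  i= 9: J-L = 24 → Y
  i=10: W-T =  3 → D
  i=11: R-S = 25 → Z
  i=12: J-G =  3 → D
  i=13: G-E =  2 → C
  i=14: B-N = 14 → O
  i=15: X-N = 10 → K
  i=16: I-J = 25 → Z
  i=17: Z-B = 24 → Y
  i=18: G-D =  3 → D
  i=19: C-D = 25 → Z
  i=20: S-P =  3 → D
  i=21: P-N =  2 → C
  i=22: F-R = 14 → O
  i=23: F-V = 10 → K
  i=24: A-B = 25 → Z
  i=25: T-V = 24 → Y
  i=26: L-I =  3 → D
  i=27: S-T = 25 → Z
  i=28: Q-N =  3 → D
  i=29: Y-W =  2 → C
  i=30: L-X = 14 → O
  i=31: W-M = 10 → K
  i=32: K-L = 25 → Z
  i=33: H-J = 24 → Y
  i=34: I-F =  3 → D
  i=35: B-C = 25 → Z
  i=36: X-U =  3 → D
  i=37: J-H =  2 → C
  i=38: Z-L = 14 → O
  i=39: K-A = 10 → K
  i=40: X-Y = 25 → Z
  i=41: Y-A = 24 → Y
  i=42: V-S =  3 → D
  shifts repeat with period 8: ZYDZDCOK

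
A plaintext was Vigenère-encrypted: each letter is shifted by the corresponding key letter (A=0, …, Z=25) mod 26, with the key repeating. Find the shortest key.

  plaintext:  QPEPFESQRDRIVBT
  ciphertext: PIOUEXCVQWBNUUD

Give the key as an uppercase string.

  i= 0: P-Q = 25 → Z
  i= 1: I-P = 19 → T
  i= 2: O-E = 10 → K
  i= 3: U-P =  5 → F
  i= 4: E-F = 25 → Z
  i= 5: X-E = 19 → T
  i= 6: C-S = 10 → K
  i= 7: V-Q =  5 → F
  i= 8: Q-R = 25 → Z
  i= 9: W-D = 19 → T
  i=10: B-R = 10 → K
  i=11: N-I =  5 → F
  i=12: U-V = 25 → Z
  i=13: U-B = 19 → T
  i=14: D-T = 10 → K
  shifts repeat with period 4: ZTKF

ZTKF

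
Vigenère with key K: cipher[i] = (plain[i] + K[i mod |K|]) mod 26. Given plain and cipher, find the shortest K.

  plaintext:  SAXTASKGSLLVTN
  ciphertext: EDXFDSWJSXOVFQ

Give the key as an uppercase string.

MDA

  i= 0: E-S = 12 → M
  i= 1: D-A =  3 → D
  i= 2: X-X =  0 → A
  i= 3: F-T = 12 → M
  i= 4: D-A =  3 → D
  i= 5: S-S =  0 → A
  i= 6: W-K = 12 → M
  i= 7: J-G =  3 → D
  i= 8: S-S =  0 → A
  i= 9: X-L = 12 → M
  i=10: O-L =  3 → D
  i=11: V-V =  0 → A
  i=12: F-T = 12 → M
  i=13: Q-N =  3 → D
  shifts repeat with period 3: MDA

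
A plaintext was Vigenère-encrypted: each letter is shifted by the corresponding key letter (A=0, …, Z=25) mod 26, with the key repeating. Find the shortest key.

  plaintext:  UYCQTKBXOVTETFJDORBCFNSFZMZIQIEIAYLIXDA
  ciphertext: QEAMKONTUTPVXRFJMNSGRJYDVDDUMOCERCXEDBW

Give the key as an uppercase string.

WGYWREM

  i= 0: Q-U = 22 → W
  i= 1: E-Y =  6 → G
  i= 2: A-C = 24 → Y
  i= 3: M-Q = 22 → W
  i= 4: K-T = 17 → R
  i= 5: O-K =  4 → E
  i= 6: N-B = 12 → M
  i= 7: T-X = 22 → W
  i= 8: U-O =  6 → G
  i= 9: T-V = 24 → Y
  i=10: P-T = 22 → W
  i=11: V-E = 17 → R
  i=12: X-T =  4 → E
  i=13: R-F = 12 → M
  i=14: F-J = 22 → W
  i=15: J-D =  6 → G
  i=16: M-O = 24 → Y
  i=17: N-R = 22 → W
  i=18: S-B = 17 → R
  i=19: G-C =  4 → E
  i=20: R-F = 12 → M
  i=21: J-N = 22 → W
  i=22: Y-S =  6 → G
  i=23: D-F = 24 → Y
  i=24: V-Z = 22 → W
  i=25: D-M = 17 → R
  i=26: D-Z =  4 → E
  i=27: U-I = 12 → M
  i=28: M-Q = 22 → W
  i=29: O-I =  6 → G
  i=30: C-E = 24 → Y
  i=31: E-I = 22 → W
  i=32: R-A = 17 → R
  i=33: C-Y =  4 → E
  i=34: X-L = 12 → M
  i=35: E-I = 22 → W
  i=36: D-X =  6 → G
  i=37: B-D = 24 → Y
  i=38: W-A = 22 → W
  shifts repeat with period 7: WGYWREM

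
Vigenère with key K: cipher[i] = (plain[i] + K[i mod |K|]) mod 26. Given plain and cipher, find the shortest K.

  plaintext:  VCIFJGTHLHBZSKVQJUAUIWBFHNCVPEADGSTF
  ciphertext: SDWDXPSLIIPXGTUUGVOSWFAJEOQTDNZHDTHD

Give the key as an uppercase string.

XBOYOJZE

  i= 0: S-V = 23 → X
  i= 1: D-C =  1 → B
  i= 2: W-I = 14 → O
  i= 3: D-F = 24 → Y
  i= 4: X-J = 14 → O
  i= 5: P-G =  9 → J
  i= 6: S-T = 25 → Z
  i= 7: L-H =  4 → E
  i= 8: I-L = 23 → X
  i= 9: I-H =  1 → B
  i=10: P-B = 14 → O
  i=11: X-Z = 24 → Y
  i=12: G-S = 14 → O
  i=13: T-K =  9 → J
  i=14: U-V = 25 → Z
  i=15: U-Q =  4 → E
  i=16: G-J = 23 → X
  i=17: V-U =  1 → B
  i=18: O-A = 14 → O
  i=19: S-U = 24 → Y
  i=20: W-I = 14 → O
  i=21: F-W =  9 → J
  i=22: A-B = 25 → Z
  i=23: J-F =  4 → E
  i=24: E-H = 23 → X
  i=25: O-N =  1 → B
  i=26: Q-C = 14 → O
  i=27: T-V = 24 → Y
  i=28: D-P = 14 → O
  i=29: N-E =  9 → J
  i=30: Z-A = 25 → Z
  i=31: H-D =  4 → E
  i=32: D-G = 23 → X
  i=33: T-S =  1 → B
  i=34: H-T = 14 → O
  i=35: D-F = 24 → Y
  shifts repeat with period 8: XBOYOJZE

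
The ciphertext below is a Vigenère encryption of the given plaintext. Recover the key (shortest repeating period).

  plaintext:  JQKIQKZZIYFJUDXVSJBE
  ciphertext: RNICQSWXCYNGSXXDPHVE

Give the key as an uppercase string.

  i= 0: R-J =  8 → I
  i= 1: N-Q = 23 → X
  i= 2: I-K = 24 → Y
  i= 3: C-I = 20 → U
  i= 4: Q-Q =  0 → A
  i= 5: S-K =  8 → I
  i= 6: W-Z = 23 → X
  i= 7: X-Z = 24 → Y
  i= 8: C-I = 20 → U
  i= 9: Y-Y =  0 → A
  i=10: N-F =  8 → I
  i=11: G-J = 23 → X
  i=12: S-U = 24 → Y
  i=13: X-D = 20 → U
  i=14: X-X =  0 → A
  i=15: D-V =  8 → I
  i=16: P-S = 23 → X
  i=17: H-J = 24 → Y
  i=18: V-B = 20 → U
  i=19: E-E =  0 → A
  shifts repeat with period 5: IXYUA

IXYUA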